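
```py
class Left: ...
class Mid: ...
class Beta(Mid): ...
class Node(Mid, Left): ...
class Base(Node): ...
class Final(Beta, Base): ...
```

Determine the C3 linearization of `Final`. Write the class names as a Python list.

[Final, Beta, Base, Node, Mid, Left, object]

L[Final] = Final + merge(L[Beta], L[Base], [Beta Base])
  take Beta:  [Beta Mid object] + [Base Node Mid Left object] + [Beta Base]
  take Base:  [Mid object] + [Base Node Mid Left object] + [Base]
  take Node:  [Mid object] + [Node Mid Left object]
  take Mid:  [Mid object] + [Mid Left object]
  take Left:  [object] + [Left object]
  take object:  [object] + [object]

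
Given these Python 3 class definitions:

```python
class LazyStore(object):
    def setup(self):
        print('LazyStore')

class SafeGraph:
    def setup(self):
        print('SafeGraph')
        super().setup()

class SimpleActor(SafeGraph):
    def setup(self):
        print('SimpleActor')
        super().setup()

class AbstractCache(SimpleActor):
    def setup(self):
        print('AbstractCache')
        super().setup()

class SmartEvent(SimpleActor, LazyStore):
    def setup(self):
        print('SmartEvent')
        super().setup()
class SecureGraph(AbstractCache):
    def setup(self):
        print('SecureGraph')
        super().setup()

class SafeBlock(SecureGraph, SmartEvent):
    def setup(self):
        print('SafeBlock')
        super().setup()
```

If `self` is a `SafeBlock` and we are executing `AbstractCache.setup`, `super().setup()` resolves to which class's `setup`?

L[SafeBlock] = SafeBlock + merge(L[SecureGraph], L[SmartEvent], [SecureGraph SmartEvent])
  take SecureGraph:  [SecureGraph AbstractCache SimpleActor SafeGraph object] + [SmartEvent SimpleActor SafeGraph LazyStore object] + [SecureGraph SmartEvent]
  take AbstractCache:  [AbstractCache SimpleActor SafeGraph object] + [SmartEvent SimpleActor SafeGraph LazyStore object] + [SmartEvent]
  take SmartEvent:  [SimpleActor SafeGraph object] + [SmartEvent SimpleActor SafeGraph LazyStore object] + [SmartEvent]
  take SimpleActor:  [SimpleActor SafeGraph object] + [SimpleActor SafeGraph LazyStore object]
  take SafeGraph:  [SafeGraph object] + [SafeGraph LazyStore object]
  take LazyStore:  [object] + [LazyStore object]
  take object:  [object] + [object]
MRO: SafeBlock SecureGraph AbstractCache SmartEvent SimpleActor SafeGraph LazyStore object
super() in AbstractCache.setup on a SafeBlock instance goes to the class after AbstractCache in SafeBlock's MRO: SmartEvent.

SmartEvent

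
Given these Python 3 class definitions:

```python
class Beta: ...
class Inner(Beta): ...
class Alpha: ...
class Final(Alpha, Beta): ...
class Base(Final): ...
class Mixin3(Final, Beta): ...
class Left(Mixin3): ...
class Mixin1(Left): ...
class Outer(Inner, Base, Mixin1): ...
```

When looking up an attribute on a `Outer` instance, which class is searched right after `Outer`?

Inner

L[Outer] = Outer + merge(L[Inner], L[Base], L[Mixin1], [Inner Base Mixin1])
  take Inner:  [Inner Beta object] + [Base Final Alpha Beta object] + [Mixin1 Left Mixin3 Final Alpha Beta object] + [Inner Base Mixin1]
  take Base:  [Beta object] + [Base Final Alpha Beta object] + [Mixin1 Left Mixin3 Final Alpha Beta object] + [Base Mixin1]
  take Mixin1:  [Beta object] + [Final Alpha Beta object] + [Mixin1 Left Mixin3 Final Alpha Beta object] + [Mixin1]
  take Left:  [Beta object] + [Final Alpha Beta object] + [Left Mixin3 Final Alpha Beta object]
  take Mixin3:  [Beta object] + [Final Alpha Beta object] + [Mixin3 Final Alpha Beta object]
  take Final:  [Beta object] + [Final Alpha Beta object] + [Final Alpha Beta object]
  take Alpha:  [Beta object] + [Alpha Beta object] + [Alpha Beta object]
  take Beta:  [Beta object] + [Beta object] + [Beta object]
  take object:  [object] + [object] + [object]
MRO: Outer Inner Base Mixin1 Left Mixin3 Final Alpha Beta object
Outer is at position 0; next is Inner.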